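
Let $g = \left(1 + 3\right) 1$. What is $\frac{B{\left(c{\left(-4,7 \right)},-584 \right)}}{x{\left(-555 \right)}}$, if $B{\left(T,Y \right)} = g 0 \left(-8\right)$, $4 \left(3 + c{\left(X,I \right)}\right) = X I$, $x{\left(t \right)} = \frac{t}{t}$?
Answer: $0$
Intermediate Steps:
$g = 4$ ($g = 4 \cdot 1 = 4$)
$x{\left(t \right)} = 1$
$c{\left(X,I \right)} = -3 + \frac{I X}{4}$ ($c{\left(X,I \right)} = -3 + \frac{X I}{4} = -3 + \frac{I X}{4}$)
$B{\left(T,Y \right)} = 0$ ($B{\left(T,Y \right)} = 4 \cdot 0 \left(-8\right) = 0 \left(-8\right) = 0$)
$\frac{B{\left(c{\left(-4,7 \right)},-584 \right)}}{x{\left(-555 \right)}} = \frac{0}{1} = 0 \cdot 1 = 0$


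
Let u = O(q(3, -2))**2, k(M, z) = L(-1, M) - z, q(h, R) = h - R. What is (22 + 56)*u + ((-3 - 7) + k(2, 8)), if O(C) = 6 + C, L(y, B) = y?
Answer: 9419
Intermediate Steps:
k(M, z) = -1 - z
u = 121 (u = (6 + (3 - 1*(-2)))**2 = (6 + (3 + 2))**2 = (6 + 5)**2 = 11**2 = 121)
(22 + 56)*u + ((-3 - 7) + k(2, 8)) = (22 + 56)*121 + ((-3 - 7) + (-1 - 1*8)) = 78*121 + (-10 + (-1 - 8)) = 9438 + (-10 - 9) = 9438 - 19 = 9419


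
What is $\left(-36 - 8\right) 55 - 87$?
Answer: $-2507$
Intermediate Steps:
$\left(-36 - 8\right) 55 - 87 = \left(-44\right) 55 - 87 = -2420 - 87 = -2507$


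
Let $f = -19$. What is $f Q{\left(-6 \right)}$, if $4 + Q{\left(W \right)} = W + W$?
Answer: $304$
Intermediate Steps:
$Q{\left(W \right)} = -4 + 2 W$ ($Q{\left(W \right)} = -4 + \left(W + W\right) = -4 + 2 W$)
$f Q{\left(-6 \right)} = - 19 \left(-4 + 2 \left(-6\right)\right) = - 19 \left(-4 - 12\right) = \left(-19\right) \left(-16\right) = 304$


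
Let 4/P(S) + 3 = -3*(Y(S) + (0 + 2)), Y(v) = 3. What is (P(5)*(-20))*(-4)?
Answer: -160/9 ≈ -17.778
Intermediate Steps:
P(S) = -2/9 (P(S) = 4/(-3 - 3*(3 + (0 + 2))) = 4/(-3 - 3*(3 + 2)) = 4/(-3 - 3*5) = 4/(-3 - 15) = 4/(-18) = 4*(-1/18) = -2/9)
(P(5)*(-20))*(-4) = -2/9*(-20)*(-4) = (40/9)*(-4) = -160/9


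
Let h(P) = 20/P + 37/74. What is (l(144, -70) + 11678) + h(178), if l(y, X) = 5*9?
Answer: 2086803/178 ≈ 11724.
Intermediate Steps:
l(y, X) = 45
h(P) = ½ + 20/P (h(P) = 20/P + 37*(1/74) = 20/P + ½ = ½ + 20/P)
(l(144, -70) + 11678) + h(178) = (45 + 11678) + (½)*(40 + 178)/178 = 11723 + (½)*(1/178)*218 = 11723 + 109/178 = 2086803/178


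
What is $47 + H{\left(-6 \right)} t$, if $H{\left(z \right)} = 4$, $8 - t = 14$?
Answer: $23$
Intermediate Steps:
$t = -6$ ($t = 8 - 14 = -6$)
$47 + H{\left(-6 \right)} t = 47 + 4 \left(-6\right) = 47 - 24 = 23$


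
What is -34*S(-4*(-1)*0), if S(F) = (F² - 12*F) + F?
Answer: 0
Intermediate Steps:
S(F) = F² - 11*F
-34*S(-4*(-1)*0) = -34*-4*(-1)*0*(-11 - 4*(-1)*0) = -34*4*0*(-11 + 4*0) = -0*(-11 + 0) = -0*(-11) = -34*0 = 0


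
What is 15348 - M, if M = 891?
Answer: 14457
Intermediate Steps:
15348 - M = 15348 - 1*891 = 15348 - 891 = 14457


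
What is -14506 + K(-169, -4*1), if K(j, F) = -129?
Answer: -14635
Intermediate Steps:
-14506 + K(-169, -4*1) = -14506 - 129 = -14635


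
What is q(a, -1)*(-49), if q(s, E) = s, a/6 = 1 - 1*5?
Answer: 1176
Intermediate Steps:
a = -24 (a = 6*(1 - 1*5) = 6*(1 - 5) = 6*(-4) = -24)
q(a, -1)*(-49) = -24*(-49) = 1176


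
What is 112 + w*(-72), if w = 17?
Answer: -1112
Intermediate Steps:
112 + w*(-72) = 112 + 17*(-72) = 112 - 1224 = -1112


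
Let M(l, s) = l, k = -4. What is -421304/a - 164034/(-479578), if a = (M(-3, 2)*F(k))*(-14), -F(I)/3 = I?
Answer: -12622841036/15106707 ≈ -835.58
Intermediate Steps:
F(I) = -3*I
a = 504 (a = -(-9)*(-4)*(-14) = -3*12*(-14) = -36*(-14) = 504)
-421304/a - 164034/(-479578) = -421304/504 - 164034/(-479578) = -421304*1/504 - 164034*(-1/479578) = -52663/63 + 82017/239789 = -12622841036/15106707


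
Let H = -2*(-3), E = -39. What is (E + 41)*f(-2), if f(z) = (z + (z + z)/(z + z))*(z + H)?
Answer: -8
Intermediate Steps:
H = 6
f(z) = (1 + z)*(6 + z) (f(z) = (z + (z + z)/(z + z))*(z + 6) = (z + (2*z)/((2*z)))*(6 + z) = (z + (2*z)*(1/(2*z)))*(6 + z) = (z + 1)*(6 + z) = (1 + z)*(6 + z))
(E + 41)*f(-2) = (-39 + 41)*(6 + (-2)² + 7*(-2)) = 2*(6 + 4 - 14) = 2*(-4) = -8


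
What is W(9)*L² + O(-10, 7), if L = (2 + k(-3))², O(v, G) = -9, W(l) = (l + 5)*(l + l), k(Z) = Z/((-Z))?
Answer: 243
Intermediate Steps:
k(Z) = -1 (k(Z) = Z*(-1/Z) = -1)
W(l) = 2*l*(5 + l) (W(l) = (5 + l)*(2*l) = 2*l*(5 + l))
L = 1 (L = (2 - 1)² = 1² = 1)
W(9)*L² + O(-10, 7) = (2*9*(5 + 9))*1² - 9 = (2*9*14)*1 - 9 = 252*1 - 9 = 252 - 9 = 243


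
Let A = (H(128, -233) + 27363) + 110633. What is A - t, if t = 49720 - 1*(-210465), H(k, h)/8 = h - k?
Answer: -125077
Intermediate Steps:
H(k, h) = -8*k + 8*h (H(k, h) = 8*(h - k) = -8*k + 8*h)
A = 135108 (A = ((-8*128 + 8*(-233)) + 27363) + 110633 = ((-1024 - 1864) + 27363) + 110633 = (-2888 + 27363) + 110633 = 24475 + 110633 = 135108)
t = 260185 (t = 49720 + 210465 = 260185)
A - t = 135108 - 1*260185 = 135108 - 260185 = -125077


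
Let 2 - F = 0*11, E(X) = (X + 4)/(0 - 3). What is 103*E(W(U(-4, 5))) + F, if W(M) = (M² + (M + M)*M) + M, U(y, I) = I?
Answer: -2882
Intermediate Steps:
W(M) = M + 3*M² (W(M) = (M² + (2*M)*M) + M = (M² + 2*M²) + M = 3*M² + M = M + 3*M²)
E(X) = -4/3 - X/3 (E(X) = (4 + X)/(-3) = (4 + X)*(-⅓) = -4/3 - X/3)
F = 2 (F = 2 - 0*11 = 2 - 1*0 = 2 + 0 = 2)
103*E(W(U(-4, 5))) + F = 103*(-4/3 - 5*(1 + 3*5)/3) + 2 = 103*(-4/3 - 5*(1 + 15)/3) + 2 = 103*(-4/3 - 5*16/3) + 2 = 103*(-4/3 - ⅓*80) + 2 = 103*(-4/3 - 80/3) + 2 = 103*(-28) + 2 = -2884 + 2 = -2882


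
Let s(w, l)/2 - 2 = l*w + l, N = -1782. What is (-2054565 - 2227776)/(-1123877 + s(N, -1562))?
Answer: -4282341/4439971 ≈ -0.96450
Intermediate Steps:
s(w, l) = 4 + 2*l + 2*l*w (s(w, l) = 4 + 2*(l*w + l) = 4 + 2*(l + l*w) = 4 + (2*l + 2*l*w) = 4 + 2*l + 2*l*w)
(-2054565 - 2227776)/(-1123877 + s(N, -1562)) = (-2054565 - 2227776)/(-1123877 + (4 + 2*(-1562) + 2*(-1562)*(-1782))) = -4282341/(-1123877 + (4 - 3124 + 5566968)) = -4282341/(-1123877 + 5563848) = -4282341/4439971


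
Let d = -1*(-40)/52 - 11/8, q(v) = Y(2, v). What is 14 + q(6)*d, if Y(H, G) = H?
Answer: 665/52 ≈ 12.788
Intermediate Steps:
q(v) = 2
d = -63/104 (d = 40*(1/52) - 11*⅛ = 10/13 - 11/8 = -63/104 ≈ -0.60577)
14 + q(6)*d = 14 + 2*(-63/104) = 14 - 63/52 = 665/52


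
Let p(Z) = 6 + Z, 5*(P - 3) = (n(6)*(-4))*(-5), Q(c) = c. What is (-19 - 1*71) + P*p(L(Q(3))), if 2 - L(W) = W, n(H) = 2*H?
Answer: 165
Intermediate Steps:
L(W) = 2 - W
P = 51 (P = 3 + (((2*6)*(-4))*(-5))/5 = 3 + ((12*(-4))*(-5))/5 = 3 + (-48*(-5))/5 = 3 + (⅕)*240 = 3 + 48 = 51)
(-19 - 1*71) + P*p(L(Q(3))) = (-19 - 1*71) + 51*(6 + (2 - 1*3)) = (-19 - 71) + 51*(6 + (2 - 3)) = -90 + 51*(6 - 1) = -90 + 51*5 = -90 + 255 = 165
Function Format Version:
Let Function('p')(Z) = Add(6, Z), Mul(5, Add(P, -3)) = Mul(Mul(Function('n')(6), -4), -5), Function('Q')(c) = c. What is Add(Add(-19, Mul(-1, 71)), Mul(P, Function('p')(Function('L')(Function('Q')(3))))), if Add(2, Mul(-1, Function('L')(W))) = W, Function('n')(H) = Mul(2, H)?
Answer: 165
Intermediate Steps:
Function('L')(W) = Add(2, Mul(-1, W))
P = 51 (P = Add(3, Mul(Rational(1, 5), Mul(Mul(Mul(2, 6), -4), -5))) = Add(3, Mul(Rational(1, 5), Mul(Mul(12, -4), -5))) = Add(3, Mul(Rational(1, 5), Mul(-48, -5))) = Add(3, Mul(Rational(1, 5), 240)) = Add(3, 48) = 51)
Add(Add(-19, Mul(-1, 71)), Mul(P, Function('p')(Function('L')(Function('Q')(3))))) = Add(Add(-19, Mul(-1, 71)), Mul(51, Add(6, Add(2, Mul(-1, 3))))) = Add(Add(-19, -71), Mul(51, Add(6, Add(2, -3)))) = Add(-90, Mul(51, Add(6, -1))) = Add(-90, Mul(51, 5)) = Add(-90, 255) = 165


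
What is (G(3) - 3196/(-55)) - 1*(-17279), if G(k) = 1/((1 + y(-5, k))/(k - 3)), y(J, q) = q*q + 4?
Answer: 953541/55 ≈ 17337.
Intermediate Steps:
y(J, q) = 4 + q**2 (y(J, q) = q**2 + 4 = 4 + q**2)
G(k) = (-3 + k)/(5 + k**2) (G(k) = 1/((1 + (4 + k**2))/(k - 3)) = 1/((5 + k**2)/(-3 + k)) = (-3 + k)/(5 + k**2))
(G(3) - 3196/(-55)) - 1*(-17279) = ((-3 + 3)/(5 + 3**2) - 3196/(-55)) - 1*(-17279) = (0/(5 + 9) - 3196*(-1)/55) + 17279 = (0/14 - 94*(-34/55)) + 17279 = ((1/14)*0 + 3196/55) + 17279 = (0 + 3196/55) + 17279 = 3196/55 + 17279 = 953541/55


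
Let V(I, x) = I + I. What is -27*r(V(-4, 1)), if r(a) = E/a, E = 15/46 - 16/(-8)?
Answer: 2889/368 ≈ 7.8505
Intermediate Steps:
E = 107/46 (E = 15*(1/46) - 16*(-⅛) = 15/46 + 2 = 107/46 ≈ 2.3261)
V(I, x) = 2*I
r(a) = 107/(46*a)
-27*r(V(-4, 1)) = -2889/(46*(2*(-4))) = -2889/(46*(-8)) = -2889*(-1)/(46*8) = -27*(-107/368) = 2889/368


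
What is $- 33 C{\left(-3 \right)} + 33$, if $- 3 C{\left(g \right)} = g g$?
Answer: $132$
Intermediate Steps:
$C{\left(g \right)} = - \frac{g^{2}}{3}$ ($C{\left(g \right)} = - \frac{g g}{3} = - \frac{g^{2}}{3}$)
$- 33 C{\left(-3 \right)} + 33 = - 33 \left(- \frac{\left(-3\right)^{2}}{3}\right) + 33 = - 33 \left(\left(- \frac{1}{3}\right) 9\right) + 33 = \left(-33\right) \left(-3\right) + 33 = 99 + 33 = 132$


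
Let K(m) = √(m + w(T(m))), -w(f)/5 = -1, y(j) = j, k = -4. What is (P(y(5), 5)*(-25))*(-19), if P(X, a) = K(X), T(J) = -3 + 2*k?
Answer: 475*√10 ≈ 1502.1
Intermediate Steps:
T(J) = -11 (T(J) = -3 + 2*(-4) = -3 - 8 = -11)
w(f) = 5 (w(f) = -5*(-1) = 5)
K(m) = √(5 + m) (K(m) = √(m + 5) = √(5 + m))
P(X, a) = √(5 + X)
(P(y(5), 5)*(-25))*(-19) = (√(5 + 5)*(-25))*(-19) = (√10*(-25))*(-19) = -25*√10*(-19) = 475*√10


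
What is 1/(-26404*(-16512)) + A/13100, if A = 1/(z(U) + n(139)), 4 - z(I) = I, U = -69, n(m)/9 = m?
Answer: 28332953/472616306803200 ≈ 5.9949e-8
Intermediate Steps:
n(m) = 9*m
z(I) = 4 - I
A = 1/1324 (A = 1/((4 - 1*(-69)) + 9*139) = 1/((4 + 69) + 1251) = 1/(73 + 1251) = 1/1324 ≈ 0.00075529)
1/(-26404*(-16512)) + A/13100 = 1/(-26404*(-16512)) + (1/1324)/13100 = -1/26404*(-1/16512) + (1/1324)*(1/13100) = 1/435982848 + 1/17344400 = 28332953/472616306803200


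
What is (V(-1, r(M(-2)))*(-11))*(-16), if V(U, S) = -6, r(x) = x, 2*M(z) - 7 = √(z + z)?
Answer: -1056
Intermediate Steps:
M(z) = 7/2 + √2*√z/2 (M(z) = 7/2 + √(z + z)/2 = 7/2 + √(2*z)/2 = 7/2 + (√2*√z)/2 = 7/2 + √2*√z/2)
(V(-1, r(M(-2)))*(-11))*(-16) = -6*(-11)*(-16) = 66*(-16) = -1056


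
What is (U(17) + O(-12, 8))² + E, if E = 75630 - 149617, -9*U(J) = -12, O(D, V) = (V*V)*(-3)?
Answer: -338699/9 ≈ -37633.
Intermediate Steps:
O(D, V) = -3*V² (O(D, V) = V²*(-3) = -3*V²)
U(J) = 4/3 (U(J) = -⅑*(-12) = 4/3)
E = -73987
(U(17) + O(-12, 8))² + E = (4/3 - 3*8²)² - 73987 = (4/3 - 3*64)² - 73987 = (4/3 - 192)² - 73987 = (-572/3)² - 73987 = 327184/9 - 73987 = -338699/9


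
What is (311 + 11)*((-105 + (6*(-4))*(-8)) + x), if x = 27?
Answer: 36708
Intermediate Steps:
(311 + 11)*((-105 + (6*(-4))*(-8)) + x) = (311 + 11)*((-105 + (6*(-4))*(-8)) + 27) = 322*((-105 - 24*(-8)) + 27) = 322*((-105 + 192) + 27) = 322*(87 + 27) = 322*114 = 36708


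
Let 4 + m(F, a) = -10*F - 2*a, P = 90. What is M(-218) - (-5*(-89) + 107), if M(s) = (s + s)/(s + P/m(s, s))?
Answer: -156564560/284663 ≈ -550.00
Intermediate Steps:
m(F, a) = -4 - 10*F - 2*a (m(F, a) = -4 + (-10*F - 2*a) = -4 - 10*F - 2*a)
M(s) = 2*s/(s + 90/(-4 - 12*s)) (M(s) = (s + s)/(s + 90/(-4 - 10*s - 2*s)) = (2*s)/(s + 90/(-4 - 12*s)) = 2*s/(s + 90/(-4 - 12*s)))
M(-218) - (-5*(-89) + 107) = 4*(-218)*(1 + 3*(-218))/(-45 + 2*(-218)*(1 + 3*(-218))) - (-5*(-89) + 107) = 4*(-218)*(1 - 654)/(-45 + 2*(-218)*(1 - 654)) - (445 + 107) = 4*(-218)*(-653)/(-45 + 2*(-218)*(-653)) - 1*552 = 4*(-218)*(-653)/(-45 + 284708) - 552 = 4*(-218)*(-653)/284663 - 552 = 4*(-218)*(1/284663)*(-653) - 552 = 569416/284663 - 552 = -156564560/284663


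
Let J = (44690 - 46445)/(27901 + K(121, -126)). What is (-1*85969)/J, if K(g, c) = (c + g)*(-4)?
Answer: 61547191/45 ≈ 1.3677e+6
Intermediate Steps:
K(g, c) = -4*c - 4*g
J = -585/9307 (J = (44690 - 46445)/(27901 + (-4*(-126) - 4*121)) = -1755/(27901 + (504 - 484)) = -1755/(27901 + 20) = -1755/27921 = -1755*1/27921 = -585/9307 ≈ -0.062856)
(-1*85969)/J = (-1*85969)/(-585/9307) = -85969*(-9307/585) = 61547191/45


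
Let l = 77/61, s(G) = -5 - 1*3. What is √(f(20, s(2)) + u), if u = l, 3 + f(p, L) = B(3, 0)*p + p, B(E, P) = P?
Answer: √67954/61 ≈ 4.2734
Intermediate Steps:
s(G) = -8 (s(G) = -5 - 3 = -8)
l = 77/61 (l = 77*(1/61) = 77/61 ≈ 1.2623)
f(p, L) = -3 + p (f(p, L) = -3 + (0*p + p) = -3 + (0 + p) = -3 + p)
u = 77/61 ≈ 1.2623
√(f(20, s(2)) + u) = √((-3 + 20) + 77/61) = √(17 + 77/61) = √(1114/61) = √67954/61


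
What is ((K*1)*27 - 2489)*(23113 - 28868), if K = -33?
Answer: 19451900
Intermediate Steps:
((K*1)*27 - 2489)*(23113 - 28868) = (-33*1*27 - 2489)*(23113 - 28868) = (-33*27 - 2489)*(-5755) = (-891 - 2489)*(-5755) = -3380*(-5755) = 19451900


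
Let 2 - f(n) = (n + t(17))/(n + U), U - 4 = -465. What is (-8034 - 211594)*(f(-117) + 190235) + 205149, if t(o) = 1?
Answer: -12074744434119/289 ≈ -4.1781e+10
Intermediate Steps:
U = -461 (U = 4 - 465 = -461)
f(n) = 2 - (1 + n)/(-461 + n) (f(n) = 2 - (n + 1)/(n - 461) = 2 - (1 + n)/(-461 + n))
(-8034 - 211594)*(f(-117) + 190235) + 205149 = (-8034 - 211594)*((-923 - 117)/(-461 - 117) + 190235) + 205149 = -219628*(-1040/(-578) + 190235) + 205149 = -219628*(-1/578*(-1040) + 190235) + 205149 = -219628*(520/289 + 190235) + 205149 = -219628*54978435/289 + 205149 = -12074803722180/289 + 205149 = -12074744434119/289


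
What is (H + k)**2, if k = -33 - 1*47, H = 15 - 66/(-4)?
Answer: 9409/4 ≈ 2352.3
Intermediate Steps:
H = 63/2 (H = 15 - 66*(-1)/4 = 15 - 1*(-33/2) = 15 + 33/2 = 63/2 ≈ 31.500)
k = -80 (k = -33 - 47 = -80)
(H + k)**2 = (63/2 - 80)**2 = (-97/2)**2 = 9409/4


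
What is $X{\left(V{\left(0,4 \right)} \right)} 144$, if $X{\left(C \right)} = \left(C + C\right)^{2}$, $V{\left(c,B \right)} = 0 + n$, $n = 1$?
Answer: $576$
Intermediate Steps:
$V{\left(c,B \right)} = 1$ ($V{\left(c,B \right)} = 0 + 1 = 1$)
$X{\left(C \right)} = 4 C^{2}$ ($X{\left(C \right)} = \left(2 C\right)^{2} = 4 C^{2}$)
$X{\left(V{\left(0,4 \right)} \right)} 144 = 4 \cdot 1^{2} \cdot 144 = 4 \cdot 1 \cdot 144 = 4 \cdot 144 = 576$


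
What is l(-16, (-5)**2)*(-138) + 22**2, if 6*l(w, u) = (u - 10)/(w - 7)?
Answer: 499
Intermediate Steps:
l(w, u) = (-10 + u)/(6*(-7 + w)) (l(w, u) = ((u - 10)/(w - 7))/6 = ((-10 + u)/(-7 + w))/6 = (-10 + u)/(6*(-7 + w)))
l(-16, (-5)**2)*(-138) + 22**2 = ((-10 + (-5)**2)/(6*(-7 - 16)))*(-138) + 22**2 = ((1/6)*(-10 + 25)/(-23))*(-138) + 484 = ((1/6)*(-1/23)*15)*(-138) + 484 = -5/46*(-138) + 484 = 15 + 484 = 499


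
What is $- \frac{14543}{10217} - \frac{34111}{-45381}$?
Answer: $- \frac{44494828}{66236811} \approx -0.67175$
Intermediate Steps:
$- \frac{14543}{10217} - \frac{34111}{-45381} = \left(-14543\right) \frac{1}{10217} - - \frac{4873}{6483} = - \frac{14543}{10217} + \frac{4873}{6483} = - \frac{44494828}{66236811}$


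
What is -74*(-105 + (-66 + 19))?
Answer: 11248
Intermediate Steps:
-74*(-105 + (-66 + 19)) = -74*(-105 - 47) = -74*(-152) = 11248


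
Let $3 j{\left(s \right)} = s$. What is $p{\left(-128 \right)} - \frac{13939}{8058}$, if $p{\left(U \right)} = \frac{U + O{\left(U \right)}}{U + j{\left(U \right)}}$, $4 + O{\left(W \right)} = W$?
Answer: $- \frac{106441}{515712} \approx -0.2064$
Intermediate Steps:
$O{\left(W \right)} = -4 + W$
$j{\left(s \right)} = \frac{s}{3}$
$p{\left(U \right)} = \frac{3 \left(-4 + 2 U\right)}{4 U}$ ($p{\left(U \right)} = \frac{U + \left(-4 + U\right)}{U + \frac{U}{3}} = \frac{-4 + 2 U}{\frac{4}{3} U} = \left(-4 + 2 U\right) \frac{3}{4 U} = \frac{3 \left(-4 + 2 U\right)}{4 U}$)
$p{\left(-128 \right)} - \frac{13939}{8058} = \left(\frac{3}{2} - \frac{3}{-128}\right) - \frac{13939}{8058} = \left(\frac{3}{2} - - \frac{3}{128}\right) - 13939 \cdot \frac{1}{8058} = \left(\frac{3}{2} + \frac{3}{128}\right) - \frac{13939}{8058} = \frac{195}{128} - \frac{13939}{8058} = - \frac{106441}{515712}$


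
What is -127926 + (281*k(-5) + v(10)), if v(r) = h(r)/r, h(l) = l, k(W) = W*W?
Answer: -120900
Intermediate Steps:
k(W) = W**2
v(r) = 1 (v(r) = r/r = 1)
-127926 + (281*k(-5) + v(10)) = -127926 + (281*(-5)**2 + 1) = -127926 + (281*25 + 1) = -127926 + (7025 + 1) = -127926 + 7026 = -120900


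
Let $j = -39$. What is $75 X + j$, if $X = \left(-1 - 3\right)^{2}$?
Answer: $1161$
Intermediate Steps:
$X = 16$ ($X = \left(-4\right)^{2} = 16$)
$75 X + j = 75 \cdot 16 - 39 = 1200 - 39 = 1161$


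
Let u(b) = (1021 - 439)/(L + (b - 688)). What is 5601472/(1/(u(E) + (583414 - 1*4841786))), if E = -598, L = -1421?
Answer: -64570484434398592/2707 ≈ -2.3853e+13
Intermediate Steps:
u(b) = 582/(-2109 + b) (u(b) = (1021 - 439)/(-1421 + (b - 688)) = 582/(-1421 + (-688 + b)) = 582/(-2109 + b))
5601472/(1/(u(E) + (583414 - 1*4841786))) = 5601472/(1/(582/(-2109 - 598) + (583414 - 1*4841786))) = 5601472/(1/(582/(-2707) + (583414 - 4841786))) = 5601472/(1/(582*(-1/2707) - 4258372)) = 5601472/(1/(-582/2707 - 4258372)) = 5601472/(1/(-11527413586/2707)) = 5601472/(-2707/11527413586) = 5601472*(-11527413586/2707) = -64570484434398592/2707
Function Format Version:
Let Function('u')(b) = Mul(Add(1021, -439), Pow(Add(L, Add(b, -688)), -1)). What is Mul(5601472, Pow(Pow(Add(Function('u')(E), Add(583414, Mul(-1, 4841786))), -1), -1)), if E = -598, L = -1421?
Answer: Rational(-64570484434398592, 2707) ≈ -2.3853e+13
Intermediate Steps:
Function('u')(b) = Mul(582, Pow(Add(-2109, b), -1)) (Function('u')(b) = Mul(Add(1021, -439), Pow(Add(-1421, Add(b, -688)), -1)) = Mul(582, Pow(Add(-1421, Add(-688, b)), -1)) = Mul(582, Pow(Add(-2109, b), -1)))
Mul(5601472, Pow(Pow(Add(Function('u')(E), Add(583414, Mul(-1, 4841786))), -1), -1)) = Mul(5601472, Pow(Pow(Add(Mul(582, Pow(Add(-2109, -598), -1)), Add(583414, Mul(-1, 4841786))), -1), -1)) = Mul(5601472, Pow(Pow(Add(Mul(582, Pow(-2707, -1)), Add(583414, -4841786)), -1), -1)) = Mul(5601472, Pow(Pow(Add(Mul(582, Rational(-1, 2707)), -4258372), -1), -1)) = Mul(5601472, Pow(Pow(Add(Rational(-582, 2707), -4258372), -1), -1)) = Mul(5601472, Pow(Pow(Rational(-11527413586, 2707), -1), -1)) = Mul(5601472, Pow(Rational(-2707, 11527413586), -1)) = Mul(5601472, Rational(-11527413586, 2707)) = Rational(-64570484434398592, 2707)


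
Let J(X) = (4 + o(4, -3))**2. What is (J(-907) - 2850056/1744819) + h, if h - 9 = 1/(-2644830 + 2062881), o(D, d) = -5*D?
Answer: 267421264157252/1015395672231 ≈ 263.37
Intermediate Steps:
h = 5237540/581949 (h = 9 + 1/(-2644830 + 2062881) = 9 + 1/(-581949) = 9 - 1/581949 = 5237540/581949 ≈ 9.0000)
J(X) = 256 (J(X) = (4 - 5*4)**2 = (4 - 20)**2 = (-16)**2 = 256)
(J(-907) - 2850056/1744819) + h = (256 - 2850056/1744819) + 5237540/581949 = 443823608/1744819 + 5237540/581949 = 267421264157252/1015395672231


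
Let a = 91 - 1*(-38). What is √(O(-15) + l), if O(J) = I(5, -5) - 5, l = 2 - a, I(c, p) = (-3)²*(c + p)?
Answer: 2*I*√33 ≈ 11.489*I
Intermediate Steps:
a = 129 (a = 91 + 38 = 129)
I(c, p) = 9*c + 9*p (I(c, p) = 9*(c + p) = 9*c + 9*p)
l = -127 (l = 2 - 1*129 = 2 - 129 = -127)
O(J) = -5 (O(J) = (9*5 + 9*(-5)) - 5 = (45 - 45) - 5 = 0 - 5 = -5)
√(O(-15) + l) = √(-5 - 127) = √(-132) = 2*I*√33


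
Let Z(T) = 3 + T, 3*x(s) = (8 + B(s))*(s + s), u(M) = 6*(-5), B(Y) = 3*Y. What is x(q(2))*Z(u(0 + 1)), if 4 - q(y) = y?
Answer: -504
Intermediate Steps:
q(y) = 4 - y
u(M) = -30
x(s) = 2*s*(8 + 3*s)/3 (x(s) = ((8 + 3*s)*(s + s))/3 = ((8 + 3*s)*(2*s))/3 = (2*s*(8 + 3*s))/3 = 2*s*(8 + 3*s)/3)
x(q(2))*Z(u(0 + 1)) = (2*(4 - 1*2)*(8 + 3*(4 - 1*2))/3)*(3 - 30) = (2*(4 - 2)*(8 + 3*(4 - 2))/3)*(-27) = ((⅔)*2*(8 + 3*2))*(-27) = ((⅔)*2*(8 + 6))*(-27) = ((⅔)*2*14)*(-27) = (56/3)*(-27) = -504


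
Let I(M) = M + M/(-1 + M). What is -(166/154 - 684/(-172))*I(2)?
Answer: -66944/3311 ≈ -20.219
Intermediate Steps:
I(M) = M + M/(-1 + M)
-(166/154 - 684/(-172))*I(2) = -(166/154 - 684/(-172))*2²/(-1 + 2) = -(166*(1/154) - 684*(-1/172))*4/1 = -(83/77 + 171/43)*4*1 = -16736*4/3311 = -1*66944/3311 = -66944/3311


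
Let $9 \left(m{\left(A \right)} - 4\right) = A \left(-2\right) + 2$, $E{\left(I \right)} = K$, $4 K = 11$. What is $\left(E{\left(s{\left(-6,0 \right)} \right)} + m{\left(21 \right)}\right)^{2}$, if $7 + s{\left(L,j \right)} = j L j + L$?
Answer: $\frac{6889}{1296} \approx 5.3156$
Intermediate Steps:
$s{\left(L,j \right)} = -7 + L + L j^{2}$ ($s{\left(L,j \right)} = -7 + \left(j L j + L\right) = -7 + \left(L j j + L\right) = -7 + \left(L j^{2} + L\right) = -7 + \left(L + L j^{2}\right) = -7 + L + L j^{2}$)
$K = \frac{11}{4}$ ($K = \frac{1}{4} \cdot 11 = \frac{11}{4} \approx 2.75$)
$E{\left(I \right)} = \frac{11}{4}$
$m{\left(A \right)} = \frac{38}{9} - \frac{2 A}{9}$ ($m{\left(A \right)} = 4 + \frac{A \left(-2\right) + 2}{9} = 4 + \frac{- 2 A + 2}{9} = 4 + \frac{2 - 2 A}{9} = 4 - \left(- \frac{2}{9} + \frac{2 A}{9}\right) = \frac{38}{9} - \frac{2 A}{9}$)
$\left(E{\left(s{\left(-6,0 \right)} \right)} + m{\left(21 \right)}\right)^{2} = \left(\frac{11}{4} + \left(\frac{38}{9} - \frac{14}{3}\right)\right)^{2} = \left(\frac{11}{4} - \frac{4}{9}\right)^{2} = \left(\frac{83}{36}\right)^{2} = \frac{6889}{1296}$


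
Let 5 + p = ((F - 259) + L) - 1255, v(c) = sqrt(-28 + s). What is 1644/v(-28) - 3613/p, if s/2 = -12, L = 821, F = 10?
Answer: 3613/688 - 822*I*sqrt(13)/13 ≈ 5.2515 - 227.98*I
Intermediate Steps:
s = -24 (s = 2*(-12) = -24)
v(c) = 2*I*sqrt(13) (v(c) = sqrt(-28 - 24) = sqrt(-52) = 2*I*sqrt(13))
p = -688 (p = -5 + (((10 - 259) + 821) - 1255) = -5 + ((-249 + 821) - 1255) = -5 + (572 - 1255) = -5 - 683 = -688)
1644/v(-28) - 3613/p = 1644/((2*I*sqrt(13))) - 3613/(-688) = 1644*(-I*sqrt(13)/26) - 3613*(-1/688) = -822*I*sqrt(13)/13 + 3613/688 = 3613/688 - 822*I*sqrt(13)/13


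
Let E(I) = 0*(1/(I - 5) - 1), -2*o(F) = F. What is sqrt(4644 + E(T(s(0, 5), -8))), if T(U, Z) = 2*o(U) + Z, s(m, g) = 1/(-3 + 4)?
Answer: 6*sqrt(129) ≈ 68.147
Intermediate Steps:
s(m, g) = 1 (s(m, g) = 1/1 = 1)
o(F) = -F/2
T(U, Z) = Z - U (T(U, Z) = 2*(-U/2) + Z = -U + Z = Z - U)
E(I) = 0 (E(I) = 0*(1/(-5 + I) - 1) = 0*(-1 + 1/(-5 + I)) = 0)
sqrt(4644 + E(T(s(0, 5), -8))) = sqrt(4644 + 0) = sqrt(4644) = 6*sqrt(129)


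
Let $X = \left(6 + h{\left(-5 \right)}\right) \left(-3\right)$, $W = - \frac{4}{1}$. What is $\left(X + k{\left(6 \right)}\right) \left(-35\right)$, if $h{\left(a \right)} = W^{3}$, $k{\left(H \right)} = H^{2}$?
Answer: $-7350$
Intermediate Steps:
$W = -4$ ($W = \left(-4\right) 1 = -4$)
$h{\left(a \right)} = -64$ ($h{\left(a \right)} = \left(-4\right)^{3} = -64$)
$X = 174$ ($X = \left(6 - 64\right) \left(-3\right) = \left(-58\right) \left(-3\right) = 174$)
$\left(X + k{\left(6 \right)}\right) \left(-35\right) = \left(174 + 6^{2}\right) \left(-35\right) = \left(174 + 36\right) \left(-35\right) = 210 \left(-35\right) = -7350$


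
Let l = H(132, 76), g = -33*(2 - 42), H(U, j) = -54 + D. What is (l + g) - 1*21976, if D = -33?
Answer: -20743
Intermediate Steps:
H(U, j) = -87 (H(U, j) = -54 - 33 = -87)
g = 1320 (g = -33*(-40) = 1320)
l = -87
(l + g) - 1*21976 = (-87 + 1320) - 1*21976 = 1233 - 21976 = -20743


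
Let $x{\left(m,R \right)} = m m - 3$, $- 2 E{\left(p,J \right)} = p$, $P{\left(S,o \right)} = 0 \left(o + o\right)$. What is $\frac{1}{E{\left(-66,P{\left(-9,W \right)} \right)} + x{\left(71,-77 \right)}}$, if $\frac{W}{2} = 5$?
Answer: $\frac{1}{5071} \approx 0.0001972$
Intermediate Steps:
$W = 10$ ($W = 2 \cdot 5 = 10$)
$P{\left(S,o \right)} = 0$ ($P{\left(S,o \right)} = 0 \cdot 2 o = 0$)
$E{\left(p,J \right)} = - \frac{p}{2}$
$x{\left(m,R \right)} = -3 + m^{2}$ ($x{\left(m,R \right)} = m^{2} - 3 = -3 + m^{2}$)
$\frac{1}{E{\left(-66,P{\left(-9,W \right)} \right)} + x{\left(71,-77 \right)}} = \frac{1}{\left(- \frac{1}{2}\right) \left(-66\right) - \left(3 - 71^{2}\right)} = \frac{1}{33 + \left(-3 + 5041\right)} = \frac{1}{33 + 5038} = \frac{1}{5071}$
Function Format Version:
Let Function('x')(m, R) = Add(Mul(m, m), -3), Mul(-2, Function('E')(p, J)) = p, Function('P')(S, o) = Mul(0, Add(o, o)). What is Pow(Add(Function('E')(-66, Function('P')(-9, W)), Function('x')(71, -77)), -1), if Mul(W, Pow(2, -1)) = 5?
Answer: Rational(1, 5071) ≈ 0.00019720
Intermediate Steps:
W = 10 (W = Mul(2, 5) = 10)
Function('P')(S, o) = 0 (Function('P')(S, o) = Mul(0, Mul(2, o)) = 0)
Function('E')(p, J) = Mul(Rational(-1, 2), p)
Function('x')(m, R) = Add(-3, Pow(m, 2)) (Function('x')(m, R) = Add(Pow(m, 2), -3) = Add(-3, Pow(m, 2)))
Pow(Add(Function('E')(-66, Function('P')(-9, W)), Function('x')(71, -77)), -1) = Pow(Add(Mul(Rational(-1, 2), -66), Add(-3, Pow(71, 2))), -1) = Pow(Add(33, Add(-3, 5041)), -1) = Pow(Add(33, 5038), -1) = Pow(5071, -1) = Rational(1, 5071)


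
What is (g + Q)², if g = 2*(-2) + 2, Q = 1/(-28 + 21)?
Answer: 225/49 ≈ 4.5918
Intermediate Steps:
Q = -⅐ (Q = 1/(-7) = -⅐ ≈ -0.14286)
g = -2 (g = -4 + 2 = -2)
(g + Q)² = (-2 - ⅐)² = (-15/7)² = 225/49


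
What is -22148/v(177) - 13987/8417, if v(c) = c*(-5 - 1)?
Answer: 85782761/4469427 ≈ 19.193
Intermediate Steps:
v(c) = -6*c (v(c) = c*(-6) = -6*c)
-22148/v(177) - 13987/8417 = -22148/((-6*177)) - 13987/8417 = -22148/(-1062) - 13987*1/8417 = -22148*(-1/1062) - 13987/8417 = 11074/531 - 13987/8417 = 85782761/4469427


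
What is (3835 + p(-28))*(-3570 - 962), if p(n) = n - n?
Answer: -17380220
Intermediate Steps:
p(n) = 0
(3835 + p(-28))*(-3570 - 962) = (3835 + 0)*(-3570 - 962) = 3835*(-4532) = -17380220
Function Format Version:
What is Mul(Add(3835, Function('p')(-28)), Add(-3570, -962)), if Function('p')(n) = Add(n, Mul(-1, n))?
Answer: -17380220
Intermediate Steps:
Function('p')(n) = 0
Mul(Add(3835, Function('p')(-28)), Add(-3570, -962)) = Mul(Add(3835, 0), Add(-3570, -962)) = Mul(3835, -4532) = -17380220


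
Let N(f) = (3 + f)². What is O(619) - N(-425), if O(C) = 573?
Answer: -177511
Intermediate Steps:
O(619) - N(-425) = 573 - (3 - 425)² = 573 - 1*(-422)² = 573 - 1*178084 = 573 - 178084 = -177511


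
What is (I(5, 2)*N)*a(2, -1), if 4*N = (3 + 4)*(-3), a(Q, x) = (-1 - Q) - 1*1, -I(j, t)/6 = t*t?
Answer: -504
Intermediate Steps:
I(j, t) = -6*t² (I(j, t) = -6*t*t = -6*t²)
a(Q, x) = -2 - Q (a(Q, x) = (-1 - Q) - 1 = -2 - Q)
N = -21/4 (N = ((3 + 4)*(-3))/4 = (7*(-3))/4 = (¼)*(-21) = -21/4 ≈ -5.2500)
(I(5, 2)*N)*a(2, -1) = (-6*2²*(-21/4))*(-2 - 1*2) = (-6*4*(-21/4))*(-2 - 2) = -24*(-21/4)*(-4) = 126*(-4) = -504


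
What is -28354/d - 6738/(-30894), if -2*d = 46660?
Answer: 86097168/60063085 ≈ 1.4334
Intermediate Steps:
d = -23330 (d = -½*46660 = -23330)
-28354/d - 6738/(-30894) = -28354/(-23330) - 6738/(-30894) = -28354*(-1/23330) - 6738*(-1/30894) = 14177/11665 + 1123/5149 = 86097168/60063085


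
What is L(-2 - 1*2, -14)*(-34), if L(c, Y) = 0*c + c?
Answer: 136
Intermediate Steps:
L(c, Y) = c (L(c, Y) = 0 + c = c)
L(-2 - 1*2, -14)*(-34) = (-2 - 1*2)*(-34) = (-2 - 2)*(-34) = -4*(-34) = 136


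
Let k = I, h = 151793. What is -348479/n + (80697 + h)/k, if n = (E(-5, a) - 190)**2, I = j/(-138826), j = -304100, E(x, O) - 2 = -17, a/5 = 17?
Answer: 13562785020346/127798025 ≈ 1.0613e+5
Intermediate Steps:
a = 85 (a = 5*17 = 85)
E(x, O) = -15 (E(x, O) = 2 - 17 = -15)
I = 152050/69413 (I = -304100/(-138826) = -304100*(-1/138826) = 152050/69413 ≈ 2.1905)
k = 152050/69413 ≈ 2.1905
n = 42025 (n = (-15 - 190)**2 = (-205)**2 = 42025)
-348479/n + (80697 + h)/k = -348479/42025 + (80697 + 151793)/(152050/69413) = -348479*1/42025 + 232490*(69413/152050) = -348479/42025 + 1613782837/15205 = 13562785020346/127798025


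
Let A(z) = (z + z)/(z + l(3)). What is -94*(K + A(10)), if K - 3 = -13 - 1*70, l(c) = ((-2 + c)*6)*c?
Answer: 52170/7 ≈ 7452.9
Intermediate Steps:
l(c) = c*(-12 + 6*c) (l(c) = (-12 + 6*c)*c = c*(-12 + 6*c))
A(z) = 2*z/(18 + z) (A(z) = (z + z)/(z + 6*3*(-2 + 3)) = (2*z)/(z + 6*3*1) = (2*z)/(z + 18) = (2*z)/(18 + z) = 2*z/(18 + z))
K = -80 (K = 3 + (-13 - 1*70) = 3 + (-13 - 70) = 3 - 83 = -80)
-94*(K + A(10)) = -94*(-80 + 2*10/(18 + 10)) = -94*(-80 + 2*10/28) = -94*(-80 + 2*10*(1/28)) = -94*(-80 + 5/7) = -94*(-555/7) = 52170/7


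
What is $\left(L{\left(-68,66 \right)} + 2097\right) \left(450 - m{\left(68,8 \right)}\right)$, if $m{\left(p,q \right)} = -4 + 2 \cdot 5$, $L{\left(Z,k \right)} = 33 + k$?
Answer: $975024$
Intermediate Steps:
$m{\left(p,q \right)} = 6$ ($m{\left(p,q \right)} = -4 + 10 = 6$)
$\left(L{\left(-68,66 \right)} + 2097\right) \left(450 - m{\left(68,8 \right)}\right) = \left(\left(33 + 66\right) + 2097\right) \left(450 - 6\right) = \left(99 + 2097\right) \left(450 - 6\right) = 2196 \cdot 444 = 975024$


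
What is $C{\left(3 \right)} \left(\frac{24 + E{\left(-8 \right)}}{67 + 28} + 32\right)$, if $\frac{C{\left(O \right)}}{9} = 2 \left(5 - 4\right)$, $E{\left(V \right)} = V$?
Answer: $\frac{55008}{95} \approx 579.03$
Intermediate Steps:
$C{\left(O \right)} = 18$ ($C{\left(O \right)} = 9 \cdot 2 \left(5 - 4\right) = 9 \cdot 2 \cdot 1 = 9 \cdot 2 = 18$)
$C{\left(3 \right)} \left(\frac{24 + E{\left(-8 \right)}}{67 + 28} + 32\right) = 18 \left(\frac{24 - 8}{67 + 28} + 32\right) = 18 \left(\frac{16}{95} + 32\right) = 18 \cdot \frac{3056}{95} = \frac{55008}{95}$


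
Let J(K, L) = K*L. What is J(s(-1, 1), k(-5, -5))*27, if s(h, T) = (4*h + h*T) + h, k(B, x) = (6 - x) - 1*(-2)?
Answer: -2106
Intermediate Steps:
k(B, x) = 8 - x (k(B, x) = (6 - x) + 2 = 8 - x)
s(h, T) = 5*h + T*h (s(h, T) = (4*h + T*h) + h = 5*h + T*h)
J(s(-1, 1), k(-5, -5))*27 = ((-(5 + 1))*(8 - 1*(-5)))*27 = ((-1*6)*(8 + 5))*27 = -6*13*27 = -78*27 = -2106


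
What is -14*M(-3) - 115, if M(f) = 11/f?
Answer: -191/3 ≈ -63.667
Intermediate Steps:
-14*M(-3) - 115 = -154/(-3) - 115 = -154*(-1)/3 - 115 = -14*(-11/3) - 115 = 154/3 - 115 = -191/3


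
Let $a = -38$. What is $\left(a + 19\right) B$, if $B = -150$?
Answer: $2850$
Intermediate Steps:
$\left(a + 19\right) B = \left(-38 + 19\right) \left(-150\right) = \left(-19\right) \left(-150\right) = 2850$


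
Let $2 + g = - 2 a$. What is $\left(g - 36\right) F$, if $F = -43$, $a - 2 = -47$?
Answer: $-2236$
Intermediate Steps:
$a = -45$ ($a = 2 - 47 = -45$)
$g = 88$ ($g = -2 - -90 = -2 + 90 = 88$)
$\left(g - 36\right) F = \left(88 - 36\right) \left(-43\right) = 52 \left(-43\right) = -2236$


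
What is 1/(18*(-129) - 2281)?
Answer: -1/4603 ≈ -0.00021725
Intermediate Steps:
1/(18*(-129) - 2281) = 1/(-2322 - 2281) = 1/(-4603) = -1/4603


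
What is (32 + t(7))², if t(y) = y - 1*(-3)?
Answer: 1764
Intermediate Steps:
t(y) = 3 + y (t(y) = y + 3 = 3 + y)
(32 + t(7))² = (32 + (3 + 7))² = (32 + 10)² = 42² = 1764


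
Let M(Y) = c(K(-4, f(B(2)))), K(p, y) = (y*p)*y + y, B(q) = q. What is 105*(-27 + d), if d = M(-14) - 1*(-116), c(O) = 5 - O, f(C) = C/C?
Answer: 10185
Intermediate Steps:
f(C) = 1
K(p, y) = y + p*y² (K(p, y) = (p*y)*y + y = p*y² + y = y + p*y²)
M(Y) = 8 (M(Y) = 5 - (1 - 4*1) = 5 - (1 - 4) = 5 - (-3) = 5 - 1*(-3) = 5 + 3 = 8)
d = 124 (d = 8 - 1*(-116) = 8 + 116 = 124)
105*(-27 + d) = 105*(-27 + 124) = 105*97 = 10185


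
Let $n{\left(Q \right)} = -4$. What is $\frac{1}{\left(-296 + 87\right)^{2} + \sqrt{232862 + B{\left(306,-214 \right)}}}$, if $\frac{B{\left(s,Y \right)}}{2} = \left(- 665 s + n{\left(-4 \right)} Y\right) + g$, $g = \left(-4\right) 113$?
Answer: $\frac{43681}{1908203071} - \frac{i \sqrt{173310}}{1908203071} \approx 2.2891 \cdot 10^{-5} - 2.1817 \cdot 10^{-7} i$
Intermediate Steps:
$g = -452$
$B{\left(s,Y \right)} = -904 - 1330 s - 8 Y$ ($B{\left(s,Y \right)} = 2 \left(\left(- 665 s - 4 Y\right) - 452\right) = 2 \left(-452 - 665 s - 4 Y\right) = -904 - 1330 s - 8 Y$)
$\frac{1}{\left(-296 + 87\right)^{2} + \sqrt{232862 + B{\left(306,-214 \right)}}} = \frac{1}{\left(-296 + 87\right)^{2} + \sqrt{232862 - 406172}} = \frac{1}{\left(-209\right)^{2} + \sqrt{232862 - 406172}} = \frac{1}{43681 + \sqrt{232862 - 406172}} = \frac{1}{43681 + \sqrt{-173310}} = \frac{1}{43681 + i \sqrt{173310}}$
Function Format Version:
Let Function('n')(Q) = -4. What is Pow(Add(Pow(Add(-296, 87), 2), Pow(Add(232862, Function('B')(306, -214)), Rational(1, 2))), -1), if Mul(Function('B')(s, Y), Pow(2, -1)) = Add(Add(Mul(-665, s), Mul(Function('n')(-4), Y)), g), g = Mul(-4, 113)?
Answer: Add(Rational(43681, 1908203071), Mul(Rational(-1, 1908203071), I, Pow(173310, Rational(1, 2)))) ≈ Add(2.2891e-5, Mul(-2.1817e-7, I))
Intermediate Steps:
g = -452
Function('B')(s, Y) = Add(-904, Mul(-1330, s), Mul(-8, Y)) (Function('B')(s, Y) = Mul(2, Add(Add(Mul(-665, s), Mul(-4, Y)), -452)) = Mul(2, Add(-452, Mul(-665, s), Mul(-4, Y))) = Add(-904, Mul(-1330, s), Mul(-8, Y)))
Pow(Add(Pow(Add(-296, 87), 2), Pow(Add(232862, Function('B')(306, -214)), Rational(1, 2))), -1) = Pow(Add(Pow(Add(-296, 87), 2), Pow(Add(232862, Add(-904, Mul(-1330, 306), Mul(-8, -214))), Rational(1, 2))), -1) = Pow(Add(Pow(-209, 2), Pow(Add(232862, Add(-904, -406980, 1712)), Rational(1, 2))), -1) = Pow(Add(43681, Pow(Add(232862, -406172), Rational(1, 2))), -1) = Pow(Add(43681, Pow(-173310, Rational(1, 2))), -1) = Pow(Add(43681, Mul(I, Pow(173310, Rational(1, 2)))), -1)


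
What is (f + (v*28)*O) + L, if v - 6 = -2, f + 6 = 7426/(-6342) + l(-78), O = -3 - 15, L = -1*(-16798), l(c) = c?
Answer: 46603645/3171 ≈ 14697.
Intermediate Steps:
L = 16798
O = -18
f = -270077/3171 (f = -6 + (7426/(-6342) - 78) = -6 + (7426*(-1/6342) - 78) = -6 + (-3713/3171 - 78) = -6 - 251051/3171 = -270077/3171 ≈ -85.171)
v = 4 (v = 6 - 2 = 4)
(f + (v*28)*O) + L = (-270077/3171 + (4*28)*(-18)) + 16798 = (-270077/3171 + 112*(-18)) + 16798 = (-270077/3171 - 2016) + 16798 = -6662813/3171 + 16798 = 46603645/3171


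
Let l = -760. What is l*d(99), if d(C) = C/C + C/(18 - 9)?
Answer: -9120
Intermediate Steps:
d(C) = 1 + C/9
l*d(99) = -760*(1 + (⅑)*99) = -760*(1 + 11) = -760*12 = -9120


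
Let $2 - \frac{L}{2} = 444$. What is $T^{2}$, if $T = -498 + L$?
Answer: $1909924$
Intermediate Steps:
$L = -884$ ($L = 4 - 888 = -884$)
$T = -1382$ ($T = -498 - 884 = -1382$)
$T^{2} = \left(-1382\right)^{2} = 1909924$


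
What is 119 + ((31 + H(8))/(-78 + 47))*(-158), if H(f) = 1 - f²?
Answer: -1367/31 ≈ -44.097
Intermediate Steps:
119 + ((31 + H(8))/(-78 + 47))*(-158) = 119 + ((31 + (1 - 1*8²))/(-78 + 47))*(-158) = 119 + ((31 + (1 - 1*64))/(-31))*(-158) = 119 + ((31 + (1 - 64))*(-1/31))*(-158) = 119 + ((31 - 63)*(-1/31))*(-158) = 119 - 32*(-1/31)*(-158) = 119 + (32/31)*(-158) = 119 - 5056/31 = -1367/31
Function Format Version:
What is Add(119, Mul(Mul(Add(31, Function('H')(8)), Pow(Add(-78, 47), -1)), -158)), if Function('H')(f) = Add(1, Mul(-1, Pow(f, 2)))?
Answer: Rational(-1367, 31) ≈ -44.097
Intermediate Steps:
Add(119, Mul(Mul(Add(31, Function('H')(8)), Pow(Add(-78, 47), -1)), -158)) = Add(119, Mul(Mul(Add(31, Add(1, Mul(-1, Pow(8, 2)))), Pow(Add(-78, 47), -1)), -158)) = Add(119, Mul(Mul(Add(31, Add(1, Mul(-1, 64))), Pow(-31, -1)), -158)) = Add(119, Mul(Mul(Add(31, Add(1, -64)), Rational(-1, 31)), -158)) = Add(119, Mul(Mul(Add(31, -63), Rational(-1, 31)), -158)) = Add(119, Mul(Mul(-32, Rational(-1, 31)), -158)) = Add(119, Mul(Rational(32, 31), -158)) = Add(119, Rational(-5056, 31)) = Rational(-1367, 31)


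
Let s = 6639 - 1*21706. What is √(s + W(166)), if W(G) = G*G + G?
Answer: √12655 ≈ 112.49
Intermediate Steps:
W(G) = G + G² (W(G) = G² + G = G + G²)
s = -15067 (s = 6639 - 21706 = -15067)
√(s + W(166)) = √(-15067 + 166*(1 + 166)) = √(-15067 + 166*167) = √(-15067 + 27722) = √12655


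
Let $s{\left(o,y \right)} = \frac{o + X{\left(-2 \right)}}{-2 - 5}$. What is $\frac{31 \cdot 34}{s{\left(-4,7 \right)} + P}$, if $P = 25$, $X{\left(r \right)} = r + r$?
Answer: $\frac{7378}{183} \approx 40.317$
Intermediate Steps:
$X{\left(r \right)} = 2 r$
$s{\left(o,y \right)} = \frac{4}{7} - \frac{o}{7}$ ($s{\left(o,y \right)} = \frac{o + 2 \left(-2\right)}{-2 - 5} = \frac{o - 4}{-7} = \left(-4 + o\right) \left(- \frac{1}{7}\right) = \frac{4}{7} - \frac{o}{7}$)
$\frac{31 \cdot 34}{s{\left(-4,7 \right)} + P} = \frac{31 \cdot 34}{\left(\frac{4}{7} - - \frac{4}{7}\right) + 25} = \frac{1054}{\left(\frac{4}{7} + \frac{4}{7}\right) + 25} = \frac{1054}{\frac{8}{7} + 25} = \frac{1054}{\frac{183}{7}} = 1054 \cdot \frac{7}{183} = \frac{7378}{183}$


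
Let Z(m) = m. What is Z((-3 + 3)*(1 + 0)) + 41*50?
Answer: 2050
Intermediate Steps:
Z((-3 + 3)*(1 + 0)) + 41*50 = (-3 + 3)*(1 + 0) + 41*50 = 0*1 + 2050 = 0 + 2050 = 2050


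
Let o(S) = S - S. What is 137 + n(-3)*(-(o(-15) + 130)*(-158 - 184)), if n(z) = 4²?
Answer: 711497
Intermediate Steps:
o(S) = 0
n(z) = 16
137 + n(-3)*(-(o(-15) + 130)*(-158 - 184)) = 137 + 16*(-(0 + 130)*(-158 - 184)) = 137 + 16*(-130*(-342)) = 137 + 16*(-1*(-44460)) = 137 + 16*44460 = 137 + 711360 = 711497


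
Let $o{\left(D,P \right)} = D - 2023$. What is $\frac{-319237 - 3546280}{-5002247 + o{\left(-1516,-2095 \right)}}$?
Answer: $\frac{3865517}{5005786} \approx 0.77221$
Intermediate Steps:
$o{\left(D,P \right)} = -2023 + D$
$\frac{-319237 - 3546280}{-5002247 + o{\left(-1516,-2095 \right)}} = \frac{-319237 - 3546280}{-5002247 - 3539} = - \frac{3865517}{-5002247 - 3539} = - \frac{3865517}{-5005786} = \left(-3865517\right) \left(- \frac{1}{5005786}\right) = \frac{3865517}{5005786}$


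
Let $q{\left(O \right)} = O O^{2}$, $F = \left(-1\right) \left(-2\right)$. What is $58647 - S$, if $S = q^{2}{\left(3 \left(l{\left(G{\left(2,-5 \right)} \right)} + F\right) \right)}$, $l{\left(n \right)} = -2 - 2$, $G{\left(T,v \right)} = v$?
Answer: $11991$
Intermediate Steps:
$l{\left(n \right)} = -4$ ($l{\left(n \right)} = -2 - 2 = -4$)
$F = 2$
$q{\left(O \right)} = O^{3}$
$S = 46656$ ($S = \left(\left(3 \left(-4 + 2\right)\right)^{3}\right)^{2} = \left(\left(3 \left(-2\right)\right)^{3}\right)^{2} = \left(\left(-6\right)^{3}\right)^{2} = \left(-216\right)^{2} = 46656$)
$58647 - S = 58647 - 46656 = 11991$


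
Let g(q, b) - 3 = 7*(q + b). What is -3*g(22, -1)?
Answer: -450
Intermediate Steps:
g(q, b) = 3 + 7*b + 7*q (g(q, b) = 3 + 7*(q + b) = 3 + 7*(b + q) = 3 + (7*b + 7*q) = 3 + 7*b + 7*q)
-3*g(22, -1) = -3*(3 + 7*(-1) + 7*22) = -3*(3 - 7 + 154) = -3*150 = -450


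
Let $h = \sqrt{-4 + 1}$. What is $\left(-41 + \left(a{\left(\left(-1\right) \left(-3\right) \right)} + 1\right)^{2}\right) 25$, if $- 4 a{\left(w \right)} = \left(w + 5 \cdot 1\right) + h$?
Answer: $- \frac{16075}{16} + \frac{25 i \sqrt{3}}{2} \approx -1004.7 + 21.651 i$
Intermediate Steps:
$h = i \sqrt{3}$ ($h = \sqrt{-3} = i \sqrt{3} \approx 1.732 i$)
$a{\left(w \right)} = - \frac{5}{4} - \frac{w}{4} - \frac{i \sqrt{3}}{4}$ ($a{\left(w \right)} = - \frac{\left(w + 5 \cdot 1\right) + i \sqrt{3}}{4} = - \frac{\left(w + 5\right) + i \sqrt{3}}{4} = - \frac{\left(5 + w\right) + i \sqrt{3}}{4} = - \frac{5 + w + i \sqrt{3}}{4} = - \frac{5}{4} - \frac{w}{4} - \frac{i \sqrt{3}}{4}$)
$\left(-41 + \left(a{\left(\left(-1\right) \left(-3\right) \right)} + 1\right)^{2}\right) 25 = \left(-41 + \left(\left(- \frac{5}{4} - \frac{\left(-1\right) \left(-3\right)}{4} - \frac{i \sqrt{3}}{4}\right) + 1\right)^{2}\right) 25 = \left(-41 + \left(\left(- \frac{5}{4} - \frac{3}{4} - \frac{i \sqrt{3}}{4}\right) + 1\right)^{2}\right) 25 = \left(-41 + \left(\left(-2 - \frac{i \sqrt{3}}{4}\right) + 1\right)^{2}\right) 25 = \left(-41 + \left(-1 - \frac{i \sqrt{3}}{4}\right)^{2}\right) 25 = -1025 + 25 \left(-1 - \frac{i \sqrt{3}}{4}\right)^{2}$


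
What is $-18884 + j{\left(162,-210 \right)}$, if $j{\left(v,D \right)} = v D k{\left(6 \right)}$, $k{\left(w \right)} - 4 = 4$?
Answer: $-291044$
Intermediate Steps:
$k{\left(w \right)} = 8$ ($k{\left(w \right)} = 4 + 4 = 8$)
$j{\left(v,D \right)} = 8 D v$ ($j{\left(v,D \right)} = v D 8 = D v 8 = 8 D v$)
$-18884 + j{\left(162,-210 \right)} = -18884 + 8 \left(-210\right) 162 = -18884 - 272160 = -291044$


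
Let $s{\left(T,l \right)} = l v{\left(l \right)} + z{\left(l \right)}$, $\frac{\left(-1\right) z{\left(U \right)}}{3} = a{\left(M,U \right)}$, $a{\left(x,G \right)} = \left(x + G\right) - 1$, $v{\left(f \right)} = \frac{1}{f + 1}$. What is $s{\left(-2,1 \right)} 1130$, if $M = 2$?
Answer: $-6215$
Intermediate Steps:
$v{\left(f \right)} = \frac{1}{1 + f}$
$a{\left(x,G \right)} = -1 + G + x$ ($a{\left(x,G \right)} = \left(G + x\right) - 1 = -1 + G + x$)
$z{\left(U \right)} = -3 - 3 U$ ($z{\left(U \right)} = - 3 \left(-1 + U + 2\right) = - 3 \left(1 + U\right) = -3 - 3 U$)
$s{\left(T,l \right)} = -3 - 3 l + \frac{l}{1 + l}$ ($s{\left(T,l \right)} = \frac{l}{1 + l} - \left(3 + 3 l\right) = -3 - 3 l + \frac{l}{1 + l}$)
$s{\left(-2,1 \right)} 1130 = \frac{1 - 3 \left(1 + 1\right)^{2}}{1 + 1} \cdot 1130 = \frac{1 - 3 \cdot 2^{2}}{2} \cdot 1130 = \frac{1 - 12}{2} \cdot 1130 = \frac{1}{2} \left(-11\right) 1130 = \left(- \frac{11}{2}\right) 1130 = -6215$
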